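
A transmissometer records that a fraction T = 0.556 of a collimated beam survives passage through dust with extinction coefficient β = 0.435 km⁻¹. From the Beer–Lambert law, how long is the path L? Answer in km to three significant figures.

1.35 km

Beer–Lambert: T = exp(−βL) ⇒ L = −ln(T)/β = −ln(0.556)/0.435 = 0.5870/0.435 = 1.349 km.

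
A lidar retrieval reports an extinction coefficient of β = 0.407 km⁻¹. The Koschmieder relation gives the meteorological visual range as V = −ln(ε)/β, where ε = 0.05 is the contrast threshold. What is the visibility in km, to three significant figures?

V = −ln(0.05) / 0.407 = 2.996 / 0.407 = 7.3605 km.

7.36 km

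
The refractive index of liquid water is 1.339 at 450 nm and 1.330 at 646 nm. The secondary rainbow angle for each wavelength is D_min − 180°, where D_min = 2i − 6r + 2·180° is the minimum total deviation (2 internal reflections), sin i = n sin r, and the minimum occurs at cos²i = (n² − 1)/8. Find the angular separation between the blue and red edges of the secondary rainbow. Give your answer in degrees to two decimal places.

At 450 nm (n = 1.339): cos²i = 0.09912 → i = 71.650°, r = 45.141°, D_min = 232.451°, rainbow angle = 52.451°.
At 646 nm (n = 1.330): cos²i = 0.09611 → i = 71.940°, r = 45.630°, D_min = 230.101°, rainbow angle = 50.101°.
Angular width = |52.451° − 50.101°| = 2.350°.

2.35°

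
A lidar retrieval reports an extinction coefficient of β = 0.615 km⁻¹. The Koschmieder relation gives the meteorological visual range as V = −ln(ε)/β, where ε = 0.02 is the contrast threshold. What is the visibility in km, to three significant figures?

V = −ln(0.02) / 0.615 = 3.912 / 0.615 = 6.3610 km.

6.36 km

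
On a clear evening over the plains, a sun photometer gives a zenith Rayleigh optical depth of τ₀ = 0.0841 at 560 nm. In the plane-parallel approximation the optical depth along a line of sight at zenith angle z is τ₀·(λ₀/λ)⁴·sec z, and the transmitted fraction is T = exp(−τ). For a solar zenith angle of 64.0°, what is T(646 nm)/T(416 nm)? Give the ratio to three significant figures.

1.68

Airmass: sec 64.0° = 2.2812.
τ(646 nm) = 0.0841 × (560/646)⁴ × 2.2812 = 0.0841 × 0.5647 × 2.2812 = 0.1083.
τ(416 nm) = 0.0841 × (560/416)⁴ × 2.2812 = 0.0841 × 3.2838 × 2.2812 = 0.6300.
T(646)/T(416) = exp(τ_B − τ_A) = exp(0.5217) = 1.6848.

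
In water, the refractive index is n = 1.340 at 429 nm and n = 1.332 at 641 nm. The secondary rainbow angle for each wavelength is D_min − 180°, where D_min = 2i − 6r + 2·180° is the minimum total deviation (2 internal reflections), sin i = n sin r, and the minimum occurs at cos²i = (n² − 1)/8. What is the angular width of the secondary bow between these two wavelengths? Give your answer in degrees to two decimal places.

2.08°

At 429 nm (n = 1.340): cos²i = 0.09945 → i = 71.618°, r = 45.088°, D_min = 232.709°, rainbow angle = 52.709°.
At 641 nm (n = 1.332): cos²i = 0.09678 → i = 71.875°, r = 45.520°, D_min = 230.628°, rainbow angle = 50.628°.
Angular width = |52.709° − 50.628°| = 2.080°.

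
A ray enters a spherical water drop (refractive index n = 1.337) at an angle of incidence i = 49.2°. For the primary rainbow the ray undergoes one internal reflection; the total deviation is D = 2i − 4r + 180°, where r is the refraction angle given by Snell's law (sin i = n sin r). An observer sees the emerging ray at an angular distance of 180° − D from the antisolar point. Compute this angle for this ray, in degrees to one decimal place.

sin r = sin 49.2° / 1.337 = 0.7570/1.337 = 0.5662; r = 34.48°.
D = 2·49.2° − 4·34.48° + 180° = 98.40° − 137.94° + 180° = 140.46°.
Angle from antisolar point = 180° − D = 39.54°.

39.5°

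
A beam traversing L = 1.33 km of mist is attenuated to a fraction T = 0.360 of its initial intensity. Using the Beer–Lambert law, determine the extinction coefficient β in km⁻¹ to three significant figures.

0.768 km⁻¹

Beer–Lambert: T = exp(−βL) ⇒ β = −ln(T)/L = −ln(0.360)/1.33 = 1.0217/1.33 = 0.7682 km⁻¹.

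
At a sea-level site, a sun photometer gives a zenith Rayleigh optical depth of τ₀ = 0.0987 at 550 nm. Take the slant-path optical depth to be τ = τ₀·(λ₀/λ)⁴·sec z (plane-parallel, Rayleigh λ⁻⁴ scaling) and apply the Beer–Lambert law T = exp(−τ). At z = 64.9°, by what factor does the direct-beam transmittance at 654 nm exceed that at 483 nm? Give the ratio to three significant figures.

1.32

Airmass: sec 64.9° = 2.3574.
τ(654 nm) = 0.0987 × (550/654)⁴ × 2.3574 = 0.0987 × 0.5002 × 2.3574 = 0.1164.
τ(483 nm) = 0.0987 × (550/483)⁴ × 2.3574 = 0.0987 × 1.6814 × 2.3574 = 0.3912.
T(654)/T(483) = exp(τ_B − τ_A) = exp(0.2748) = 1.3163.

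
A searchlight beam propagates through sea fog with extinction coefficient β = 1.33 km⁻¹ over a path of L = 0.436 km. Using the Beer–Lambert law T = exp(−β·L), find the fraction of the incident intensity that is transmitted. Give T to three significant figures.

0.560

τ = β·L = 1.33 × 0.436 = 0.5799.
T = exp(−0.5799) = 0.5600.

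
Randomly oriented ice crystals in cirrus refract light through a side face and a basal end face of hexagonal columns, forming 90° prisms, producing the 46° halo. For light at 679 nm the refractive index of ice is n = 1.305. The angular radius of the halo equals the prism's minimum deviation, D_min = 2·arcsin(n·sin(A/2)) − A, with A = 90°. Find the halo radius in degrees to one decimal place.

44.7°

n·sin(A/2) = 1.305 × sin 45° = 1.305 × 0.7071 = 0.9228.
D_min = 2·arcsin(0.9228) − 90° = 2 × 67.335° − 90° = 44.670°.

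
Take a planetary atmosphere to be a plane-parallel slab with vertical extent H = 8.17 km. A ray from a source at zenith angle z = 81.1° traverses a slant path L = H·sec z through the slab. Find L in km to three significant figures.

sec z = 1/cos 81.1° = 6.4637.
L = 8.17 × 6.4637 = 52.808 km.

52.8 km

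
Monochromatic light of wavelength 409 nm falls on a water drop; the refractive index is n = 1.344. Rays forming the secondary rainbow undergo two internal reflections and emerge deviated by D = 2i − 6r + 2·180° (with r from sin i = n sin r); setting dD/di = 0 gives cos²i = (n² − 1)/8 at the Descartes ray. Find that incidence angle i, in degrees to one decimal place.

cos²i = (1.344² − 1)/8 = (1.80634 − 1)/8 = 0.10079.
cos i = 0.31748, so i = 71.490°.

71.5°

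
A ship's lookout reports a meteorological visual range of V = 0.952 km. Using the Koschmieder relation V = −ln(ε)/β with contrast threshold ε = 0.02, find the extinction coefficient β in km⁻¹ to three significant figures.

β = −ln(0.02) / V = 3.912 / 0.952 = 4.1093 km⁻¹.

4.11 km⁻¹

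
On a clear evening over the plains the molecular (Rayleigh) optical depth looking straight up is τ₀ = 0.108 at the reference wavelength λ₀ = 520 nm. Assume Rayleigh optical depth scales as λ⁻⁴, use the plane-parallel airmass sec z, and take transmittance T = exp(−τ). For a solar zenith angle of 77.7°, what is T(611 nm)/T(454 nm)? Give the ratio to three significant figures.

1.83

Airmass: sec 77.7° = 4.6942.
τ(611 nm) = 0.108 × (520/611)⁴ × 4.6942 = 0.108 × 0.5246 × 4.6942 = 0.2660.
τ(454 nm) = 0.108 × (520/454)⁴ × 4.6942 = 0.108 × 1.7210 × 4.6942 = 0.8725.
T(611)/T(454) = exp(τ_B − τ_A) = exp(0.6065) = 1.8341.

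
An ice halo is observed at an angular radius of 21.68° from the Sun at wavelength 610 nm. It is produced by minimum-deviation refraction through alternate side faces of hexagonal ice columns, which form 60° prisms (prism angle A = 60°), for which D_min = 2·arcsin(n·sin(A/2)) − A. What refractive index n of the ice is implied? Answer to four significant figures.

Rearranging: n = sin((D_min + A)/2) / sin(A/2).
(D_min + A)/2 = (21.68° + 60°)/2 = 40.840°.
n = sin 40.840° / sin 30° = 0.6539 / 0.5000 = 1.3079.

1.308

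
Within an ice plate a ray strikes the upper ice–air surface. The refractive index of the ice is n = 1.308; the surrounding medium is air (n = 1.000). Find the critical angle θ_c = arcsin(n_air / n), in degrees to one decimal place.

49.9°

sin θ_c = n_air / n = 1.000 / 1.308 = 0.7645.
θ_c = arcsin(0.7645) = 49.86°.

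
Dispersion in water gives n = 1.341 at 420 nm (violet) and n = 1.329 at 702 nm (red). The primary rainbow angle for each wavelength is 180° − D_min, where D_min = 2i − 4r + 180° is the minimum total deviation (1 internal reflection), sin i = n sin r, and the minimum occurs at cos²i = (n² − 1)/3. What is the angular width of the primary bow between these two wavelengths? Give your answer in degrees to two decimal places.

1.73°

At 420 nm (n = 1.341): cos²i = 0.26609 → i = 58.946°, r = 39.705°, D_min = 139.071°, rainbow angle = 40.929°.
At 702 nm (n = 1.329): cos²i = 0.25541 → i = 59.643°, r = 40.487°, D_min = 137.337°, rainbow angle = 42.663°.
Angular width = |40.929° − 42.663°| = 1.735°.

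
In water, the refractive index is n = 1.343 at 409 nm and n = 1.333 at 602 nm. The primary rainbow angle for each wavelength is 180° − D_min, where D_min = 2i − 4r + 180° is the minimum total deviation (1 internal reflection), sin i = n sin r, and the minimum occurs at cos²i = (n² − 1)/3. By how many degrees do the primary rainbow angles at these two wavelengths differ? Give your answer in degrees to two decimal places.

At 409 nm (n = 1.343): cos²i = 0.26788 → i = 58.830°, r = 39.577°, D_min = 139.354°, rainbow angle = 40.646°.
At 602 nm (n = 1.333): cos²i = 0.25896 → i = 59.410°, r = 40.225°, D_min = 137.922°, rainbow angle = 42.078°.
Angular width = |40.646° − 42.078°| = 1.432°.

1.43°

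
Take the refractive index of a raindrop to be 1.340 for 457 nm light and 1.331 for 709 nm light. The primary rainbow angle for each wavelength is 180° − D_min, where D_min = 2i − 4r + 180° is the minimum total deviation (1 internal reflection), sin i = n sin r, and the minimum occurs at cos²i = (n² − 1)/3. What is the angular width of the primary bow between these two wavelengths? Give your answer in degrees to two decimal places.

1.30°

At 457 nm (n = 1.340): cos²i = 0.26520 → i = 59.004°, r = 39.770°, D_min = 138.929°, rainbow angle = 41.071°.
At 709 nm (n = 1.331): cos²i = 0.25719 → i = 59.527°, r = 40.356°, D_min = 137.630°, rainbow angle = 42.370°.
Angular width = |41.071° − 42.370°| = 1.299°.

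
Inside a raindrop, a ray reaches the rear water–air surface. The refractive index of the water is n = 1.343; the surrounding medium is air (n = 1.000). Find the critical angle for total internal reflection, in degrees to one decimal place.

sin θ_c = n_air / n = 1.000 / 1.343 = 0.7446.
θ_c = arcsin(0.7446) = 48.12°.

48.1°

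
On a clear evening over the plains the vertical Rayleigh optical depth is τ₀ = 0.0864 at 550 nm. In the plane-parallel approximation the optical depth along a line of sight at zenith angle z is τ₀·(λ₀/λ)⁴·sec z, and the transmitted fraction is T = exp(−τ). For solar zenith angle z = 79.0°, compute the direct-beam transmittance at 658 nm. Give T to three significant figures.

0.802

sec 79.0° = 5.2408.
τ = 0.0864 × (550/658)⁴ × 5.2408 = 0.0864 × 0.4881 × 5.2408 = 0.2210.
T = exp(−0.2210) = 0.8017.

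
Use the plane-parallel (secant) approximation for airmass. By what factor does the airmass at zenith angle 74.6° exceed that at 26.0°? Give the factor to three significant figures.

3.38

X(74.6°)/X(26.0°) = sec 74.6° / sec 26.0° = cos 26.0° / cos 74.6° = 0.8988/0.2656 = 3.3846.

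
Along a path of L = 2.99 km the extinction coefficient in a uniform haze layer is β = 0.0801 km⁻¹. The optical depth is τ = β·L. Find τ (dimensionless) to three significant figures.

τ = β·L = 0.0801 × 2.99 = 0.2395.

0.239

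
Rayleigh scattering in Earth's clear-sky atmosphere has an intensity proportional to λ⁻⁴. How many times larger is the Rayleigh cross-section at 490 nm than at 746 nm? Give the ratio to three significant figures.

5.37

Rayleigh scattering ∝ λ⁻⁴, so the ratio of coefficients is the inverse fourth power of the wavelength ratio.
σ(490)/σ(746) = (746/490)⁴ = (1.5224)⁴ = 5.372.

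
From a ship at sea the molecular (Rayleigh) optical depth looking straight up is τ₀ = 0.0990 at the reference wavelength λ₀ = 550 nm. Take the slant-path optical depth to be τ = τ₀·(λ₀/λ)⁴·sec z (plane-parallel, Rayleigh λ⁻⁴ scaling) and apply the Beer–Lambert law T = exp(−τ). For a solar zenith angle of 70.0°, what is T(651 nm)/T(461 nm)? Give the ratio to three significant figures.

Airmass: sec 70.0° = 2.9238.
τ(651 nm) = 0.0990 × (550/651)⁴ × 2.9238 = 0.0990 × 0.5095 × 2.9238 = 0.1475.
τ(461 nm) = 0.0990 × (550/461)⁴ × 2.9238 = 0.0990 × 2.0260 × 2.9238 = 0.5864.
T(651)/T(461) = exp(τ_B − τ_A) = exp(0.4390) = 1.5511.

1.55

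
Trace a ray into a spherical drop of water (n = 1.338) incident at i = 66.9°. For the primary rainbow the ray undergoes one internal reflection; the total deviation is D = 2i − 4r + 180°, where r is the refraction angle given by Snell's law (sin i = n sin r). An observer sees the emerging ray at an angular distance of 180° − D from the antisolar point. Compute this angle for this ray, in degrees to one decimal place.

sin r = sin 66.9° / 1.338 = 0.9198/1.338 = 0.6875; r = 43.43°.
D = 2·66.9° − 4·43.43° + 180° = 133.80° − 173.72° + 180° = 140.08°.
Angle from antisolar point = 180° − D = 39.92°.

39.9°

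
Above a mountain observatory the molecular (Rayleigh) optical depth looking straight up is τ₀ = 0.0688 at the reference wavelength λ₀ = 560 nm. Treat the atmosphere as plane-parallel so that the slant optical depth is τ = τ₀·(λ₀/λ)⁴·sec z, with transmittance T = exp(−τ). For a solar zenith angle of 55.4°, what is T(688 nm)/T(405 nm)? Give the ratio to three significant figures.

Airmass: sec 55.4° = 1.7610.
τ(688 nm) = 0.0688 × (560/688)⁴ × 1.7610 = 0.0688 × 0.4389 × 1.7610 = 0.0532.
τ(405 nm) = 0.0688 × (560/405)⁴ × 1.7610 = 0.0688 × 3.6554 × 1.7610 = 0.4429.
T(688)/T(405) = exp(τ_B − τ_A) = exp(0.3897) = 1.4765.

1.48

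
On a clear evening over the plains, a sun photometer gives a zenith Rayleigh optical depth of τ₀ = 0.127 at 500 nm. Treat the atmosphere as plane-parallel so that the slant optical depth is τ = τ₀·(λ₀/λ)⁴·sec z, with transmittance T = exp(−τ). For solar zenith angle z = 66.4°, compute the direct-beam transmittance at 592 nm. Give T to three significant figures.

sec 66.4° = 2.4978.
τ = 0.127 × (500/592)⁴ × 2.4978 = 0.127 × 0.5089 × 2.4978 = 0.1614.
T = exp(−0.1614) = 0.8509.

0.851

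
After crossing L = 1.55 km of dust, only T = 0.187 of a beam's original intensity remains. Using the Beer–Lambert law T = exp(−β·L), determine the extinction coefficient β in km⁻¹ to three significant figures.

Beer–Lambert: T = exp(−βL) ⇒ β = −ln(T)/L = −ln(0.187)/1.55 = 1.6766/1.55 = 1.082 km⁻¹.

1.08 km⁻¹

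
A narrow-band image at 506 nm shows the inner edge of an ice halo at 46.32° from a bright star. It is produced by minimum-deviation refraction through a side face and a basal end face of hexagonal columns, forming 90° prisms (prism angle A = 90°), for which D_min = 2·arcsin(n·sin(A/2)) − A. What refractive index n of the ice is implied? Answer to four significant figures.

1.313

Rearranging: n = sin((D_min + A)/2) / sin(A/2).
(D_min + A)/2 = (46.32° + 90°)/2 = 68.160°.
n = sin 68.160° / sin 45° = 0.9282 / 0.7071 = 1.3127.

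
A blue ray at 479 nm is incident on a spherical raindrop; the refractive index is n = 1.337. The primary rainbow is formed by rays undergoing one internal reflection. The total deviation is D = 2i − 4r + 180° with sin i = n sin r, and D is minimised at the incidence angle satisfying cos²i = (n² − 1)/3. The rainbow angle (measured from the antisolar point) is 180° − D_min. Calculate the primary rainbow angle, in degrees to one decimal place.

41.5°

cos²i = (1.78757 − 1)/3 = 0.26252; i = arccos(0.51237) = 59.178°.
sin r = sin 59.178°/1.337 = 0.64231; r = 39.964°.
D_min = 2·59.178° − 4·39.964° + 180° = 138.500°.
Rainbow angle = 180° − D_min = 41.500°.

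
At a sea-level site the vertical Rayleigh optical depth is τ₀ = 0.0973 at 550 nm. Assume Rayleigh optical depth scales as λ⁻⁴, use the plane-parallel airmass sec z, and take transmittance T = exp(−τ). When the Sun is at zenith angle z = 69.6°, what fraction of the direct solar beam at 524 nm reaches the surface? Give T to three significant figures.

sec 69.6° = 2.8688.
τ = 0.0973 × (550/524)⁴ × 2.8688 = 0.0973 × 1.2137 × 2.8688 = 0.3388.
T = exp(−0.3388) = 0.7126.

0.713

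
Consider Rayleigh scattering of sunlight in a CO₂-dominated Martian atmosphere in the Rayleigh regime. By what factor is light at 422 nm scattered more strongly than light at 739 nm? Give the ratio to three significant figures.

Rayleigh scattering ∝ λ⁻⁴, so the ratio of coefficients is the inverse fourth power of the wavelength ratio.
σ(422)/σ(739) = (739/422)⁴ = (1.7512)⁴ = 9.404.

9.40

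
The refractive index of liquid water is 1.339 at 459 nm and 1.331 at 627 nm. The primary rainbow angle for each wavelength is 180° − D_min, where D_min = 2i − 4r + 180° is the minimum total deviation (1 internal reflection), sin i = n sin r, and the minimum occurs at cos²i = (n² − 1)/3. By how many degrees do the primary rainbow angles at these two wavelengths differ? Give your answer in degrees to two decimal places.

1.16°

At 459 nm (n = 1.339): cos²i = 0.26431 → i = 59.062°, r = 39.834°, D_min = 138.786°, rainbow angle = 41.214°.
At 627 nm (n = 1.331): cos²i = 0.25719 → i = 59.527°, r = 40.356°, D_min = 137.630°, rainbow angle = 42.370°.
Angular width = |41.214° − 42.370°| = 1.156°.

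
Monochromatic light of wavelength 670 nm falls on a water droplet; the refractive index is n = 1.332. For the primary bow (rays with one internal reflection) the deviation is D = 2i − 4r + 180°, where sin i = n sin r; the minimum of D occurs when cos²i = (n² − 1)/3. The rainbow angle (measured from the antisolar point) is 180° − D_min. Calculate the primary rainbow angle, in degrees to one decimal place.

42.2°

cos²i = (1.77422 − 1)/3 = 0.25807; i = arccos(0.50801) = 59.469°.
sin r = sin 59.469°/1.332 = 0.64666; r = 40.290°.
D_min = 2·59.469° − 4·40.290° + 180° = 137.776°.
Rainbow angle = 180° − D_min = 42.224°.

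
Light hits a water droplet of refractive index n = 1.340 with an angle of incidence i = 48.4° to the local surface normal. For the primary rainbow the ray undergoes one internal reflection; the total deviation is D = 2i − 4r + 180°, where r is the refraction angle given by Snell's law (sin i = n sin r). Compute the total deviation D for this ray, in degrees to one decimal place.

141.1°

sin r = sin 48.4° / 1.340 = 0.7478/1.340 = 0.5581; r = 33.92°.
D = 2·48.4° − 4·33.92° + 180° = 96.80° − 135.69° + 180° = 141.11°.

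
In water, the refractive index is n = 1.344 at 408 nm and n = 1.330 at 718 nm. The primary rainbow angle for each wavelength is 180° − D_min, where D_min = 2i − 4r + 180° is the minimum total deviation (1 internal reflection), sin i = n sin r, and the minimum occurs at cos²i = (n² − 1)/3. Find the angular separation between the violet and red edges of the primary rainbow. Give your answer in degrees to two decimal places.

2.01°

At 408 nm (n = 1.344): cos²i = 0.26878 → i = 58.772°, r = 39.512°, D_min = 139.495°, rainbow angle = 40.505°.
At 718 nm (n = 1.330): cos²i = 0.25630 → i = 59.585°, r = 40.422°, D_min = 137.484°, rainbow angle = 42.516°.
Angular width = |40.505° − 42.516°| = 2.011°.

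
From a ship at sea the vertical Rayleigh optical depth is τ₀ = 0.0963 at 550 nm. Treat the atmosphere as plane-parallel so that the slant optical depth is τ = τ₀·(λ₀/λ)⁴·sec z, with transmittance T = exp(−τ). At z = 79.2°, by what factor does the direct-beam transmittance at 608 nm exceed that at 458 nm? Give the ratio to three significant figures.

Airmass: sec 79.2° = 5.3367.
τ(608 nm) = 0.0963 × (550/608)⁴ × 5.3367 = 0.0963 × 0.6696 × 5.3367 = 0.3441.
τ(458 nm) = 0.0963 × (550/458)⁴ × 5.3367 = 0.0963 × 2.0796 × 5.3367 = 1.0688.
T(608)/T(458) = exp(τ_B − τ_A) = exp(0.7246) = 2.0640.

2.06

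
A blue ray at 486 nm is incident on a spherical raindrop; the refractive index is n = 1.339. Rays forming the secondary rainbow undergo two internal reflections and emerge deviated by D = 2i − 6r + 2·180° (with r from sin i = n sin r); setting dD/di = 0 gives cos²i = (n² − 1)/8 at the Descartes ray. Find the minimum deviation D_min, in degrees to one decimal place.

cos²i = (1.79292 − 1)/8 = 0.09912; i = arccos(0.31483) = 71.650°.
sin r = sin 71.650°/1.339 = 0.70885; r = 45.141°.
D_min = 2·71.650° − 6·45.141° + 360° = 232.451°.

232.5°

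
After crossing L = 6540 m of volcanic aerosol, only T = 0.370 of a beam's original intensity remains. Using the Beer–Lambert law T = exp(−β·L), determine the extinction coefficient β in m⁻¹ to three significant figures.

Beer–Lambert: T = exp(−βL) ⇒ β = −ln(T)/L = −ln(0.370)/6540 = 0.9943/6540 = 0.000152 m⁻¹.

0.000152 m⁻¹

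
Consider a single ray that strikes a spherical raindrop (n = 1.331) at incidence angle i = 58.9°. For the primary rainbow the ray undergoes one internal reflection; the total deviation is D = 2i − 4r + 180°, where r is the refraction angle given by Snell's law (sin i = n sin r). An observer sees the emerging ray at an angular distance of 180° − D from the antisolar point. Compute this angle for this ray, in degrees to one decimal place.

42.4°

sin r = sin 58.9° / 1.331 = 0.8563/1.331 = 0.6433; r = 40.04°.
D = 2·58.9° − 4·40.04° + 180° = 117.80° − 160.16° + 180° = 137.64°.
Angle from antisolar point = 180° − D = 42.36°.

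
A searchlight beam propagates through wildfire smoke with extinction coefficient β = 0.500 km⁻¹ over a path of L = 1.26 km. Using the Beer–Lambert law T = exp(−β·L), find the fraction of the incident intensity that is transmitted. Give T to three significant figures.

τ = β·L = 0.500 × 1.26 = 0.6300.
T = exp(−0.6300) = 0.5326.

0.533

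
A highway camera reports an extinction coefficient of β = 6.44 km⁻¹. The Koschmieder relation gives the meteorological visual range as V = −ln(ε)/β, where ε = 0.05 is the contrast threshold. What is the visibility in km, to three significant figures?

0.465 km

V = −ln(0.05) / 6.44 = 2.996 / 6.44 = 0.4652 km.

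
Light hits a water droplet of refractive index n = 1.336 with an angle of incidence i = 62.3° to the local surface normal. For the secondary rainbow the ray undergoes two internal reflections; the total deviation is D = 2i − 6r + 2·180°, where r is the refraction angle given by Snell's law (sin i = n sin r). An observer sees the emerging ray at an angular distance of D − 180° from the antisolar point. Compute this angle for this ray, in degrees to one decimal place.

sin r = sin 62.3° / 1.336 = 0.8854/1.336 = 0.6627; r = 41.51°.
D = 2·62.3° − 6·41.51° + 2·180° = 124.60° − 249.05° + 360° = 235.55°.
Angle from antisolar point = D − 180° = 55.55°.

55.6°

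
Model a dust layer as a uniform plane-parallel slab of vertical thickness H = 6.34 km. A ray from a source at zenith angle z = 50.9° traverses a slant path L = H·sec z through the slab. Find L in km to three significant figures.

10.1 km

sec z = 1/cos 50.9° = 1.5856.
L = 6.34 × 1.5856 = 10.053 km.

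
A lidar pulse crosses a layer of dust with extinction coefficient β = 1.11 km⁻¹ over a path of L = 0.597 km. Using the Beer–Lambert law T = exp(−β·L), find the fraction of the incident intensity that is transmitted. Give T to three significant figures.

τ = β·L = 1.11 × 0.597 = 0.6627.
T = exp(−0.6627) = 0.5155.

0.515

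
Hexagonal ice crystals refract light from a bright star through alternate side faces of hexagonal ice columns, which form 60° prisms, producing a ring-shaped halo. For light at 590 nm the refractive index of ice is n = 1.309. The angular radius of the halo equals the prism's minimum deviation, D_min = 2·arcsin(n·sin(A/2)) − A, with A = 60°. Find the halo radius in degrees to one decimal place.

21.8°

n·sin(A/2) = 1.309 × sin 30° = 1.309 × 0.5000 = 0.6545.
D_min = 2·arcsin(0.6545) − 60° = 2 × 40.882° − 60° = 21.763°.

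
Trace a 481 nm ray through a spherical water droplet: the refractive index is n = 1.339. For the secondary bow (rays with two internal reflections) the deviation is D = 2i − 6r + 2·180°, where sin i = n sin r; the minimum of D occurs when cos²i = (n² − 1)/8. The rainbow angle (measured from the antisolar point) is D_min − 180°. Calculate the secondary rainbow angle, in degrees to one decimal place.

cos²i = (1.79292 − 1)/8 = 0.09912; i = arccos(0.31483) = 71.650°.
sin r = sin 71.650°/1.339 = 0.70885; r = 45.141°.
D_min = 2·71.650° − 6·45.141° + 360° = 232.451°.
Rainbow angle = D_min − 180° = 52.451°.

52.5°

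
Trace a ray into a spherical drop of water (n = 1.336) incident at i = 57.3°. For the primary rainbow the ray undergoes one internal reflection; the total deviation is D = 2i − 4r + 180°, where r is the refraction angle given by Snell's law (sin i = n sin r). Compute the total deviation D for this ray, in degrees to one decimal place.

138.4°

sin r = sin 57.3° / 1.336 = 0.8415/1.336 = 0.6299; r = 39.04°.
D = 2·57.3° − 4·39.04° + 180° = 114.60° − 156.16° + 180° = 138.44°.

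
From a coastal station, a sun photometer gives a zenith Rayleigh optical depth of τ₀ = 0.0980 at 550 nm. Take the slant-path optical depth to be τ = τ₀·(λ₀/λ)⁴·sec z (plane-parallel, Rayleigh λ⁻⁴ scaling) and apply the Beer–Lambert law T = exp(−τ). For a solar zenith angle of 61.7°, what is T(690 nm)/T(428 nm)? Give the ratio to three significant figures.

Airmass: sec 61.7° = 2.1093.
τ(690 nm) = 0.0980 × (550/690)⁴ × 2.1093 = 0.0980 × 0.4037 × 2.1093 = 0.0834.
τ(428 nm) = 0.0980 × (550/428)⁴ × 2.1093 = 0.0980 × 2.7269 × 2.1093 = 0.5637.
T(690)/T(428) = exp(τ_B − τ_A) = exp(0.4802) = 1.6165.

1.62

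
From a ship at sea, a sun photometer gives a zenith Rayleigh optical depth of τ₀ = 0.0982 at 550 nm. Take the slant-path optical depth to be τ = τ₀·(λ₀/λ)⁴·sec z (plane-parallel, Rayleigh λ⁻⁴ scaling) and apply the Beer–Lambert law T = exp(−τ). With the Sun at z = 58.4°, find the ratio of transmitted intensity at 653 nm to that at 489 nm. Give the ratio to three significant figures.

Airmass: sec 58.4° = 1.9084.
τ(653 nm) = 0.0982 × (550/653)⁴ × 1.9084 = 0.0982 × 0.5033 × 1.9084 = 0.0943.
τ(489 nm) = 0.0982 × (550/489)⁴ × 1.9084 = 0.0982 × 1.6004 × 1.9084 = 0.2999.
T(653)/T(489) = exp(τ_B − τ_A) = exp(0.2056) = 1.2283.

1.23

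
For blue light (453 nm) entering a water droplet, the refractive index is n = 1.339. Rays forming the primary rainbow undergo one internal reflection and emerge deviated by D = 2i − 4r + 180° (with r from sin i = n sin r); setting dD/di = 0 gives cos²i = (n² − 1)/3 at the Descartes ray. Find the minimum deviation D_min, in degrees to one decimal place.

138.8°

cos²i = (1.79292 − 1)/3 = 0.26431; i = arccos(0.51411) = 59.062°.
sin r = sin 59.062°/1.339 = 0.64057; r = 39.834°.
D_min = 2·59.062° − 4·39.834° + 180° = 138.786°.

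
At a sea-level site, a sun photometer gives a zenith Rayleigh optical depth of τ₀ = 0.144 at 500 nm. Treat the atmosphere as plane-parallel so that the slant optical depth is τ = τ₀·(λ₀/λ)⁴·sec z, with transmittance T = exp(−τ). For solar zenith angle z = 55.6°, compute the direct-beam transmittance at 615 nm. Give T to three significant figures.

sec 55.6° = 1.7700.
τ = 0.144 × (500/615)⁴ × 1.7700 = 0.144 × 0.4369 × 1.7700 = 0.1114.
T = exp(−0.1114) = 0.8946.

0.895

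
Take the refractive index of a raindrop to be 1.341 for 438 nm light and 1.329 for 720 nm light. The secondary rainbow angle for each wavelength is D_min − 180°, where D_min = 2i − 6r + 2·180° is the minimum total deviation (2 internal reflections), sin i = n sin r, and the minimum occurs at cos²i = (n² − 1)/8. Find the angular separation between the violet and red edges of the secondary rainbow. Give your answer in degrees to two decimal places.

At 438 nm (n = 1.341): cos²i = 0.09979 → i = 71.586°, r = 45.034°, D_min = 232.966°, rainbow angle = 52.966°.
At 720 nm (n = 1.329): cos²i = 0.09578 → i = 71.972°, r = 45.685°, D_min = 229.837°, rainbow angle = 49.837°.
Angular width = |52.966° − 49.837°| = 3.129°.

3.13°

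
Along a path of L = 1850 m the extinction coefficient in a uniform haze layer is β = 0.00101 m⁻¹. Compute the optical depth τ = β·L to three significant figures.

τ = β·L = 0.00101 × 1850 = 1.8685.

1.87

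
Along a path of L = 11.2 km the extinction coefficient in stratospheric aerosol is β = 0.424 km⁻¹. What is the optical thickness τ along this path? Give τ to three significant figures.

4.75

τ = β·L = 0.424 × 11.2 = 4.7488.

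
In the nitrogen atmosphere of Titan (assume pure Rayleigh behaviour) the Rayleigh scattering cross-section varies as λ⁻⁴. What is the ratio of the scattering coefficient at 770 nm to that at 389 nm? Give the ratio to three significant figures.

Rayleigh scattering ∝ λ⁻⁴, so the ratio of coefficients is the inverse fourth power of the wavelength ratio.
σ(770)/σ(389) = (389/770)⁴ = (0.5052)⁴ = 0.06514.

0.0651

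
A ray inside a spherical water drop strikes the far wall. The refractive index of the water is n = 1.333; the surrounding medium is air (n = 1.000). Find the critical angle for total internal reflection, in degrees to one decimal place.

sin θ_c = n_air / n = 1.000 / 1.333 = 0.7502.
θ_c = arcsin(0.7502) = 48.61°.

48.6°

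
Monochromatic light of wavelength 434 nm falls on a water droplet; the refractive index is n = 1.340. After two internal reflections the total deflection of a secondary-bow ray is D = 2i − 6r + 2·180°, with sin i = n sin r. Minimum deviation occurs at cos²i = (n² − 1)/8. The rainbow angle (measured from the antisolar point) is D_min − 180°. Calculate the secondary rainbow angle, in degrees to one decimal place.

cos²i = (1.79560 − 1)/8 = 0.09945; i = arccos(0.31536) = 71.618°.
sin r = sin 71.618°/1.340 = 0.70819; r = 45.088°.
D_min = 2·71.618° − 6·45.088° + 360° = 232.709°.
Rainbow angle = D_min − 180° = 52.709°.

52.7°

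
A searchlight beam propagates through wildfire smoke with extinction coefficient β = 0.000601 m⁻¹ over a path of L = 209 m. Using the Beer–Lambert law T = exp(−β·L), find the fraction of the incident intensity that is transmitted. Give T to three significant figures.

0.882

τ = β·L = 0.000601 × 209 = 0.1256.
T = exp(−0.1256) = 0.8820.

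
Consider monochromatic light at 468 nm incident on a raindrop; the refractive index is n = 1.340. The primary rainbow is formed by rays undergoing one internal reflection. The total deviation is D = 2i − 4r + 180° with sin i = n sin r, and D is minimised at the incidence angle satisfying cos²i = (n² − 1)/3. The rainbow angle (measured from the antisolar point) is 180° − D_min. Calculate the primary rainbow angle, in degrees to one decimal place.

cos²i = (1.79560 − 1)/3 = 0.26520; i = arccos(0.51498) = 59.004°.
sin r = sin 59.004°/1.340 = 0.63971; r = 39.770°.
D_min = 2·59.004° − 4·39.770° + 180° = 138.929°.
Rainbow angle = 180° − D_min = 41.071°.

41.1°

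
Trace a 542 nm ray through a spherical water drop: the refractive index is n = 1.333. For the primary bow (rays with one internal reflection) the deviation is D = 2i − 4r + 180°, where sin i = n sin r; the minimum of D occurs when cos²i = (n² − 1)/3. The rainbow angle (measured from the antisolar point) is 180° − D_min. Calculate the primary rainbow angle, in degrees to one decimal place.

cos²i = (1.77689 − 1)/3 = 0.25896; i = arccos(0.50888) = 59.410°.
sin r = sin 59.410°/1.333 = 0.64579; r = 40.225°.
D_min = 2·59.410° − 4·40.225° + 180° = 137.922°.
Rainbow angle = 180° − D_min = 42.078°.

42.1°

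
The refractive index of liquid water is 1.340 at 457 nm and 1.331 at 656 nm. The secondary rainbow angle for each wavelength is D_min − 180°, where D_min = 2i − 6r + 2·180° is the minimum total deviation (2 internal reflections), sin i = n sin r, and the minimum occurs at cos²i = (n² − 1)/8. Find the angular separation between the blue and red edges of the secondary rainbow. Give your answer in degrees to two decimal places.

2.34°

At 457 nm (n = 1.340): cos²i = 0.09945 → i = 71.618°, r = 45.088°, D_min = 232.709°, rainbow angle = 52.709°.
At 656 nm (n = 1.331): cos²i = 0.09645 → i = 71.907°, r = 45.575°, D_min = 230.365°, rainbow angle = 50.365°.
Angular width = |52.709° − 50.365°| = 2.344°.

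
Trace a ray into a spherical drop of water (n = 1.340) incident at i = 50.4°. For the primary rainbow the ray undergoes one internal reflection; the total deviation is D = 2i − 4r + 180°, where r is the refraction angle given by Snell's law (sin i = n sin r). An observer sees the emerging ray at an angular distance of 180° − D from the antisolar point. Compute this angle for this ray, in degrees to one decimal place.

sin r = sin 50.4° / 1.340 = 0.7705/1.340 = 0.5750; r = 35.10°.
D = 2·50.4° − 4·35.10° + 180° = 100.80° − 140.40° + 180° = 140.40°.
Angle from antisolar point = 180° − D = 39.60°.

39.6°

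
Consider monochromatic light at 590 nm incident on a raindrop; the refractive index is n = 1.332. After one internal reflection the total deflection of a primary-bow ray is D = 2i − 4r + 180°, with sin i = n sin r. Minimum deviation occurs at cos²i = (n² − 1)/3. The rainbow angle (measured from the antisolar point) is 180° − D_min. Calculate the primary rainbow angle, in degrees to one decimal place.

cos²i = (1.77422 − 1)/3 = 0.25807; i = arccos(0.50801) = 59.469°.
sin r = sin 59.469°/1.332 = 0.64666; r = 40.290°.
D_min = 2·59.469° − 4·40.290° + 180° = 137.776°.
Rainbow angle = 180° − D_min = 42.224°.

42.2°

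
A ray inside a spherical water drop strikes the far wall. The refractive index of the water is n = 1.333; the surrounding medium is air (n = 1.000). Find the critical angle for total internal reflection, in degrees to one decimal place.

sin θ_c = n_air / n = 1.000 / 1.333 = 0.7502.
θ_c = arcsin(0.7502) = 48.61°.

48.6°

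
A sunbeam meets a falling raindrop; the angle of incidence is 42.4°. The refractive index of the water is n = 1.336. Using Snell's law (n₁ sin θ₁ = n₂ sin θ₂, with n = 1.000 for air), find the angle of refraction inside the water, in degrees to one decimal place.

Snell: sin θ_r = sin θ_i / n = sin 42.4° / 1.336 = 0.6743 / 1.336 = 0.5047.
θ_r = arcsin(0.5047) = 30.31°.

30.3°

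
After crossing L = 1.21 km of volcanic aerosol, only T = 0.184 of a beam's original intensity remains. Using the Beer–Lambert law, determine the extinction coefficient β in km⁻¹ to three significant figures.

1.40 km⁻¹

Beer–Lambert: T = exp(−βL) ⇒ β = −ln(T)/L = −ln(0.184)/1.21 = 1.6928/1.21 = 1.399 km⁻¹.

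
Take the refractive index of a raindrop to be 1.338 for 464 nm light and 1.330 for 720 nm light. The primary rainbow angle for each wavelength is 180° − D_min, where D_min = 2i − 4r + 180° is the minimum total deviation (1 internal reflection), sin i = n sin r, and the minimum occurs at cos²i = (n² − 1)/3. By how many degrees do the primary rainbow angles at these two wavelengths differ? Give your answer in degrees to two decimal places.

1.16°

At 464 nm (n = 1.338): cos²i = 0.26341 → i = 59.120°, r = 39.899°, D_min = 138.643°, rainbow angle = 41.357°.
At 720 nm (n = 1.330): cos²i = 0.25630 → i = 59.585°, r = 40.422°, D_min = 137.484°, rainbow angle = 42.516°.
Angular width = |41.357° − 42.516°| = 1.160°.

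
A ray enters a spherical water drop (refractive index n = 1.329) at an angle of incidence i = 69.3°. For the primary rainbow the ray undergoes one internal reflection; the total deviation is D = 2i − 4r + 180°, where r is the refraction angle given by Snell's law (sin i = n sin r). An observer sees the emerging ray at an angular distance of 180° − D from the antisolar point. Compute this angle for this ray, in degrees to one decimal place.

40.4°

sin r = sin 69.3° / 1.329 = 0.9354/1.329 = 0.7039; r = 44.74°.
D = 2·69.3° − 4·44.74° + 180° = 138.60° − 178.95° + 180° = 139.65°.
Angle from antisolar point = 180° − D = 40.35°.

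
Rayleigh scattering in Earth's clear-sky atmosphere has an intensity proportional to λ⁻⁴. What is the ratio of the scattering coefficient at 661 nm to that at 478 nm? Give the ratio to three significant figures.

Rayleigh scattering ∝ λ⁻⁴, so the ratio of coefficients is the inverse fourth power of the wavelength ratio.
σ(661)/σ(478) = (478/661)⁴ = (0.7231)⁴ = 0.2735.

0.273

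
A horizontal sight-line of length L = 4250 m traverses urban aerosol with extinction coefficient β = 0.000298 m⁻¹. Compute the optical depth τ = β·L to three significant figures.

1.27

τ = β·L = 0.000298 × 4250 = 1.2665.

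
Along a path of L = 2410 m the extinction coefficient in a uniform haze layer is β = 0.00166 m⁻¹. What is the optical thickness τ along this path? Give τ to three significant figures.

4.00

τ = β·L = 0.00166 × 2410 = 4.0006.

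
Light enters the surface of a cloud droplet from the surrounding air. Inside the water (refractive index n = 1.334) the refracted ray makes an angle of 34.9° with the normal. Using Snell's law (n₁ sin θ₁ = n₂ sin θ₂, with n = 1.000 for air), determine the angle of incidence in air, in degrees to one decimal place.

Snell: sin θ_i = n · sin θ_r = 1.334 × sin 34.9° = 1.334 × 0.5721 = 0.7632.
θ_i = arcsin(0.7632) = 49.75°.

49.8°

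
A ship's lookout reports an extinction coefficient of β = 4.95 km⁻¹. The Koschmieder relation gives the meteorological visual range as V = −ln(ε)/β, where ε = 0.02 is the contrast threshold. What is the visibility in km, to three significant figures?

V = −ln(0.02) / 4.95 = 3.912 / 4.95 = 0.7903 km.

0.790 km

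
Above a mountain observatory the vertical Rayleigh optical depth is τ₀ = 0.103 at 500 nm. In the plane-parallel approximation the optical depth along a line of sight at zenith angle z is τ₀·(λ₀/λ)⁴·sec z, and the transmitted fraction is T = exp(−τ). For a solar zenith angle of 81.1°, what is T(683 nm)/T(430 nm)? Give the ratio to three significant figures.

Airmass: sec 81.1° = 6.4637.
τ(683 nm) = 0.103 × (500/683)⁴ × 6.4637 = 0.103 × 0.2872 × 6.4637 = 0.1912.
τ(430 nm) = 0.103 × (500/430)⁴ × 6.4637 = 0.103 × 1.8281 × 6.4637 = 1.2171.
T(683)/T(430) = exp(τ_B − τ_A) = exp(1.0259) = 2.7896.

2.79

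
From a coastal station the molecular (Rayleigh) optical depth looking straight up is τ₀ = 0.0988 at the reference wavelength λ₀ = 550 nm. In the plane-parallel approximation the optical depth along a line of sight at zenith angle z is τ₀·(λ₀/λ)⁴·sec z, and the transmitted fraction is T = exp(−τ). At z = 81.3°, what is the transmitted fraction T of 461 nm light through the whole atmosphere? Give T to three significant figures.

0.266

sec 81.3° = 6.6111.
τ = 0.0988 × (550/461)⁴ × 6.6111 = 0.0988 × 2.0260 × 6.6111 = 1.3234.
T = exp(−1.3234) = 0.2662.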